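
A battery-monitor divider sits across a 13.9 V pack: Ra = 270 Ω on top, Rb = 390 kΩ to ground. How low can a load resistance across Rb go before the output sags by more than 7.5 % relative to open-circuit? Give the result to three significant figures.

R_L(min) ≈ 3.33 kΩ

Output resistance R_th = Ra‖Rb = (270 × 390000)/390300 = 269.8 Ω.
The fractional drop is R_th/(R_th + R_L); requiring this ≤ 0.0750 gives R_L ≥ R_th(1/0.0750 − 1) = 269.8 × 12.33 = 3.33 kΩ.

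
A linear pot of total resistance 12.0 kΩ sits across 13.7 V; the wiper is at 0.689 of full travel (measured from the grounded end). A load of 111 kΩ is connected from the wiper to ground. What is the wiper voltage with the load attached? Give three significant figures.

V ≈ 9.23 V

The wiper splits the pot into (1−α)R = 3.732 kΩ above and αR = 8.268 kΩ below.
Lower section ‖ load = 7.695 kΩ.
V_wiper = 13.7 × 7.695/(3.732 + 7.695) = 9.23 V.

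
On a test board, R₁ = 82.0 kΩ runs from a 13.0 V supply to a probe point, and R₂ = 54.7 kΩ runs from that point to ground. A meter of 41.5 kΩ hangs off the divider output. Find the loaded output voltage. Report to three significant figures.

V_out ≈ 2.91 V

The load sits in parallel with R₂: R₂‖R_L = (54.7 × 41.5) / (54.7 + 41.5) = 23.60 kΩ.
V_out = 13.0 × 23.60 / (82.0 + 23.60) = 13.0 × 23.60/105.6 = 2.91 V.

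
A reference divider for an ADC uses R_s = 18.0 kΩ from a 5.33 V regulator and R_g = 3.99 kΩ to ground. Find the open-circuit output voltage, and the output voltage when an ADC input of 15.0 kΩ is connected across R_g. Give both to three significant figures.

Open-circuit: V = 5.33 × 3.99/(18.0 + 3.99) = 0.967 V.
With the load, R_g becomes R_g‖R_L = 3.152 kΩ, so V = 5.33 × 3.152/21.15 = 0.794 V.

Unloaded: 0.967 V; loaded: 0.794 V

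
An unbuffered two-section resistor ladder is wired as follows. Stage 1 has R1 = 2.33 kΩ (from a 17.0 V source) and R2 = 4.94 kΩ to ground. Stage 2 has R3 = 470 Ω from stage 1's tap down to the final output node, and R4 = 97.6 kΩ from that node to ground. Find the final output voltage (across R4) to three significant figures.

Stage 2 presents R3+R4 = 98070 Ω as a load on stage 1's tap.
Stage 1's lower leg becomes R2‖(R3+R4) = 4703 Ω, so V_mid = 17.0 × 4703/7033 = 11.37 V.
Stage 2 is itself unloaded: V_out = V_mid × R4/(R3+R4) = 11.37 × 97600/98070 = 11.3 V.

V_out ≈ 11.3 V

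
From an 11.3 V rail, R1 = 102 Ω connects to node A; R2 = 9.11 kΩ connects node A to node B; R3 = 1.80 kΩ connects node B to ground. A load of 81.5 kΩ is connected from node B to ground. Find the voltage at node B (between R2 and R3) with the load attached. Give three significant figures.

V ≈ 1.81 V

At node B, R3 is in parallel with the load: R3‖R_L = 1761 Ω.
Below node A the resistance is R2 + (R3‖R_L) = 10870 Ω, so V_A = 11.3 × 10870/10970 = 11.19 V.
Then V_B = V_A × (R3‖R_L)/(R2 + R3‖R_L) = 11.19 × 1761/10870 = 1.81 V.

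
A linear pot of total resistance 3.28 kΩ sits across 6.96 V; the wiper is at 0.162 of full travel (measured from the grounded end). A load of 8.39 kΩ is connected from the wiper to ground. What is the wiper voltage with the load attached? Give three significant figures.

The wiper splits the pot into (1−α)R = 2749 Ω above and αR = 531.4 Ω below.
Lower section ‖ load = 499.7 Ω.
V_wiper = 6.96 × 499.7/(2749 + 499.7) = 1.07 V.

V ≈ 1.07 V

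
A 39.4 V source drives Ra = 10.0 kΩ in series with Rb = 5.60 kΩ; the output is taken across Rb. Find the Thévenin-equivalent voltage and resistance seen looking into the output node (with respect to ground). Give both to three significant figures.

V_th = 14.1 V, R_th = 3.59 kΩ

V_th is the open-circuit tap voltage: 39.4 × 5.60/(10.0 + 5.60) = 14.1 V.
With the supply zeroed, Ra and Rb appear in parallel from the tap: R_th = Ra‖Rb = (10.0 × 5.60)/15.60 = 3.59 kΩ.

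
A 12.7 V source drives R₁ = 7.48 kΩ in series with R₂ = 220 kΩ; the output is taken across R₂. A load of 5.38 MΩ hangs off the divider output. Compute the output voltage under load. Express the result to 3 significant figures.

V_out ≈ 12.3 V

The load sits in parallel with R₂: R₂‖R_L = (220 × 5380) / (220 + 5380) = 211.4 kΩ.
V_out = 12.7 × 211.4 / (7.48 + 211.4) = 12.7 × 211.4/218.8 = 12.3 V.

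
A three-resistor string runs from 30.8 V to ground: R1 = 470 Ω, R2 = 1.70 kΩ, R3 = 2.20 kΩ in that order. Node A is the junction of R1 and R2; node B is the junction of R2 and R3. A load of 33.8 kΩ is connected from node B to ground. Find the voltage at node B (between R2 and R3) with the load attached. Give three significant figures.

V ≈ 15.0 V

At node B, R3 is in parallel with the load: R3‖R_L = 2066 Ω.
Below node A the resistance is R2 + (R3‖R_L) = 3766 Ω, so V_A = 30.8 × 3766/4236 = 27.38 V.
Then V_B = V_A × (R3‖R_L)/(R2 + R3‖R_L) = 27.38 × 2066/3766 = 15.0 V.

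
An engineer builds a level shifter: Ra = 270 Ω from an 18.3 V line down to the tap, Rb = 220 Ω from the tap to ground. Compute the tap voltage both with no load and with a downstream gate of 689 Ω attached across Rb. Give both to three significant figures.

Open-circuit: V = 18.3 × 220/(270 + 220) = 8.22 V.
With the load, Rb becomes Rb‖R_L = 166.8 Ω, so V = 18.3 × 166.8/436.8 = 6.99 V.

Unloaded: 8.22 V; loaded: 6.99 V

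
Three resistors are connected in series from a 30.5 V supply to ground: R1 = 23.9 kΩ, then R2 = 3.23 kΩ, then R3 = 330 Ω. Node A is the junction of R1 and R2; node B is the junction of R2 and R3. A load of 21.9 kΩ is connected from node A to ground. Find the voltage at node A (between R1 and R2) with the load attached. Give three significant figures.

V ≈ 3.46 V

Below node A the series string R2+R3 = 3560 Ω sits in parallel with the 21900 Ω load: 3062 Ω.
V_A = 30.5 × 3062/(23900 + 3062) = 3.46 V.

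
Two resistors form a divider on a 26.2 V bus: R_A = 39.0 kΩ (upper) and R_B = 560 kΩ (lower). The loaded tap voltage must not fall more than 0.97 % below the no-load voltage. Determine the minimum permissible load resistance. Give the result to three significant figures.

Output resistance R_th = R_A‖R_B = (39.0 × 560)/599.0 = 36.46 kΩ.
The fractional drop is R_th/(R_th + R_L); requiring this ≤ 0.00970 gives R_L ≥ R_th(1/0.00970 − 1) = 36.46 × 102.1 = 3.72 MΩ.

R_L(min) ≈ 3.72 MΩ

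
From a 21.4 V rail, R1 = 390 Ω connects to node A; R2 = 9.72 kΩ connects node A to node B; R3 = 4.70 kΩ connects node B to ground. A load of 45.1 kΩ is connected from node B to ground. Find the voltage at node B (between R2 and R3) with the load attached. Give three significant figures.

V ≈ 6.34 V

At node B, R3 is in parallel with the load: R3‖R_L = 4256 Ω.
Below node A the resistance is R2 + (R3‖R_L) = 13980 Ω, so V_A = 21.4 × 13980/14370 = 20.82 V.
Then V_B = V_A × (R3‖R_L)/(R2 + R3‖R_L) = 20.82 × 4256/13980 = 6.34 V.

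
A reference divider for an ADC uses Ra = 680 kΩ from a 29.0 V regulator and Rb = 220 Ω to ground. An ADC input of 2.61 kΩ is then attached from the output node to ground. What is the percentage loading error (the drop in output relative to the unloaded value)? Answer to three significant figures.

The divider's output (Thévenin) resistance is Ra‖Rb = 219.9 Ω.
Fractional drop under load = R_th/(R_th + R_L) = 219.9 / (219.9 + 2610) = 0.07772.
So the output falls by 7.77 %.

7.77 %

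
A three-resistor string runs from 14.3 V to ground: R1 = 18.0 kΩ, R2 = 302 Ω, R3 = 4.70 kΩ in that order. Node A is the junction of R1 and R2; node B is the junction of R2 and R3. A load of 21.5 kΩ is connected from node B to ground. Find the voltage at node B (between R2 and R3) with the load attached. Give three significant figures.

V ≈ 2.49 V

At node B, R3 is in parallel with the load: R3‖R_L = 3857 Ω.
Below node A the resistance is R2 + (R3‖R_L) = 4159 Ω, so V_A = 14.3 × 4159/22160 = 2.684 V.
Then V_B = V_A × (R3‖R_L)/(R2 + R3‖R_L) = 2.684 × 3857/4159 = 2.49 V.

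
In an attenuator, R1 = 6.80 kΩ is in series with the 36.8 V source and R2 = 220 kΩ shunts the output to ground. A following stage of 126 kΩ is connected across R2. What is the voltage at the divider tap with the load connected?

The load sits in parallel with R2: R2‖R_L = (220 × 126) / (220 + 126) = 80.12 kΩ.
V_out = 36.8 × 80.12 / (6.80 + 80.12) = 36.8 × 80.12/86.92 = 33.9 V.

V_out ≈ 33.9 V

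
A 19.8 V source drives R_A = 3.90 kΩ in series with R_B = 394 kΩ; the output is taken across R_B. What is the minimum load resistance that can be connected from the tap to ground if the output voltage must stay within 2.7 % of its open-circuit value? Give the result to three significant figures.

Output resistance R_th = R_A‖R_B = (3.90 × 394)/397.9 = 3.862 kΩ.
The fractional drop is R_th/(R_th + R_L); requiring this ≤ 0.0270 gives R_L ≥ R_th(1/0.0270 − 1) = 3.862 × 36.04 = 139 kΩ.

R_L(min) ≈ 139 kΩ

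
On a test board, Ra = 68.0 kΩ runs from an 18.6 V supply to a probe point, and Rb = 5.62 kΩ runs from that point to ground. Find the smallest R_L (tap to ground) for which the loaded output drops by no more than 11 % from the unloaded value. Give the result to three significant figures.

R_L(min) ≈ 42.0 kΩ

Output resistance R_th = Ra‖Rb = (68.0 × 5.62)/73.62 = 5.191 kΩ.
The fractional drop is R_th/(R_th + R_L); requiring this ≤ 0.110 gives R_L ≥ R_th(1/0.110 − 1) = 5.191 × 8.091 = 42.0 kΩ.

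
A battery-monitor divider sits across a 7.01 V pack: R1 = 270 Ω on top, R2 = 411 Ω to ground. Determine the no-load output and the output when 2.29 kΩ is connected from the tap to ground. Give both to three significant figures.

Open-circuit: V = 7.01 × 411/(270 + 411) = 4.23 V.
With the load, R2 becomes R2‖R_L = 348.5 Ω, so V = 7.01 × 348.5/618.5 = 3.95 V.

Unloaded: 4.23 V; loaded: 3.95 V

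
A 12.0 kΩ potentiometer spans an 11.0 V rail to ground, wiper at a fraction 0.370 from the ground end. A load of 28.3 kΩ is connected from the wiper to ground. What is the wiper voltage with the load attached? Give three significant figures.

V ≈ 3.70 V

The wiper splits the pot into (1−α)R = 7.560 kΩ above and αR = 4.440 kΩ below.
Lower section ‖ load = 3.838 kΩ.
V_wiper = 11.0 × 3.838/(7.560 + 3.838) = 3.70 V.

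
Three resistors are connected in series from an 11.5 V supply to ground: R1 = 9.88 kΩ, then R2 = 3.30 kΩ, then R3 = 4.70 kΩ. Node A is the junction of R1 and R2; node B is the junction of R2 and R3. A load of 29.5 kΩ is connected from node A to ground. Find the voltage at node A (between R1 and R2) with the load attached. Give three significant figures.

V ≈ 4.47 V

Below node A the series string R2+R3 = 8.000 kΩ sits in parallel with the 29.5 kΩ load: 6.293 kΩ.
V_A = 11.5 × 6.293/(9.88 + 6.293) = 4.47 V.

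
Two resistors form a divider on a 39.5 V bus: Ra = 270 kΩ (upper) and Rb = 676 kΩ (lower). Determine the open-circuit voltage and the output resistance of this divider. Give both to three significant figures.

V_th = 28.2 V, R_th = 193 kΩ

V_th is the open-circuit tap voltage: 39.5 × 676/(270 + 676) = 28.2 V.
With the supply zeroed, Ra and Rb appear in parallel from the tap: R_th = Ra‖Rb = (270 × 676)/946.0 = 193 kΩ.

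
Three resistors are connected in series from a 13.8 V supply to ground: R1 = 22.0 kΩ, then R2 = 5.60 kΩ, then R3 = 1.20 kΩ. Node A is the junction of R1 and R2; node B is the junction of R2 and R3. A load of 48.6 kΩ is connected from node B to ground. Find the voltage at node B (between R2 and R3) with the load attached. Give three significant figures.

V ≈ 0.562 V

At node B, R3 is in parallel with the load: R3‖R_L = 1.171 kΩ.
Below node A the resistance is R2 + (R3‖R_L) = 6.771 kΩ, so V_A = 13.8 × 6.771/28.77 = 3.248 V.
Then V_B = V_A × (R3‖R_L)/(R2 + R3‖R_L) = 3.248 × 1.171/6.771 = 0.562 V.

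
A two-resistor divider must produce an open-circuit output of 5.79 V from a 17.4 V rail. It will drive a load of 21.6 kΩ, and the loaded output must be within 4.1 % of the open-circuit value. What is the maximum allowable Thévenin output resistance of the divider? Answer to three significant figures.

Loading drop = R_th/(R_th + R_L) ≤ 0.0410, so R_th ≤ R_L · ε/(1−ε) = 21.6 kΩ × 0.0410/0.9590 = 923 Ω.
(Any R1, R2 with R2/(R1+R2) = 0.333 and R1‖R2 ≤ 923 Ω will meet the spec.)

R_th ≤ 923 Ω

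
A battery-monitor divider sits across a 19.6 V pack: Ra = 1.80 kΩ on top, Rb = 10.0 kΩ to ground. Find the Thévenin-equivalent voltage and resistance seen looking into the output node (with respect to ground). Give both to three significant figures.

V_th = 16.6 V, R_th = 1.53 kΩ

V_th is the open-circuit tap voltage: 19.6 × 10.0/(1.80 + 10.0) = 16.6 V.
With the supply zeroed, Ra and Rb appear in parallel from the tap: R_th = Ra‖Rb = (1.80 × 10.0)/11.80 = 1.53 kΩ.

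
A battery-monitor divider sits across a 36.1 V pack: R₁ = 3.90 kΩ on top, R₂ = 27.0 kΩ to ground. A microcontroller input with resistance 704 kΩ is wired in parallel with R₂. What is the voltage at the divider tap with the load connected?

The load sits in parallel with R₂: R₂‖R_L = (27.0 × 704) / (27.0 + 704) = 26.00 kΩ.
V_out = 36.1 × 26.00 / (3.90 + 26.00) = 36.1 × 26.00/29.90 = 31.4 V.

V_out ≈ 31.4 V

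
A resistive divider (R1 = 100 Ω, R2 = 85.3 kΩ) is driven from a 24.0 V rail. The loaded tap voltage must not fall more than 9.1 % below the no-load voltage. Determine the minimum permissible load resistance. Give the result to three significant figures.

R_L(min) ≈ 998 Ω

Output resistance R_th = R1‖R2 = (100 × 85300)/85400 = 99.88 Ω.
The fractional drop is R_th/(R_th + R_L); requiring this ≤ 0.0910 gives R_L ≥ R_th(1/0.0910 − 1) = 99.88 × 9.989 = 998 Ω.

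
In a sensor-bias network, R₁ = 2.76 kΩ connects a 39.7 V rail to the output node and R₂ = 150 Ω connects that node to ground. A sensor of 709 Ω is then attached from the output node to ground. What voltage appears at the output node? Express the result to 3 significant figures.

V_out ≈ 1.70 V

The load sits in parallel with R₂: R₂‖R_L = (150 × 709) / (150 + 709) = 123.8 Ω.
V_out = 39.7 × 123.8 / (2760 + 123.8) = 39.7 × 123.8/2884 = 1.70 V.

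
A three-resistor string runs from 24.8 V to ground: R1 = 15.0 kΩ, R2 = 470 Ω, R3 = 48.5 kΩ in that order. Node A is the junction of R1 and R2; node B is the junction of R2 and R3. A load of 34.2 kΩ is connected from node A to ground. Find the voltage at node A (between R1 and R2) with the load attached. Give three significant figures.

V ≈ 14.2 V

Below node A the series string R2+R3 = 48970 Ω sits in parallel with the 34200 Ω load: 20140 Ω.
V_A = 24.8 × 20140/(15000 + 20140) = 14.2 V.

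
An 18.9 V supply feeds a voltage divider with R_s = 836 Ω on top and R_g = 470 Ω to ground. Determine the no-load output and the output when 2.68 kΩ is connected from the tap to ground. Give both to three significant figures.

Open-circuit: V = 18.9 × 470/(836 + 470) = 6.80 V.
With the load, R_g becomes R_g‖R_L = 399.9 Ω, so V = 18.9 × 399.9/1236 = 6.12 V.

Unloaded: 6.80 V; loaded: 6.12 V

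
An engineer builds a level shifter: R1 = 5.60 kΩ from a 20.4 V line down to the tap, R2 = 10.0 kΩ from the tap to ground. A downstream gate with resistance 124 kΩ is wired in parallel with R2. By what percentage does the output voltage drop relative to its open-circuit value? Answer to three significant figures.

The divider's output (Thévenin) resistance is R1‖R2 = 3.590 kΩ.
Fractional drop under load = R_th/(R_th + R_L) = 3.590 / (3.590 + 124) = 0.02814.
So the output falls by 2.81 %.

2.81 %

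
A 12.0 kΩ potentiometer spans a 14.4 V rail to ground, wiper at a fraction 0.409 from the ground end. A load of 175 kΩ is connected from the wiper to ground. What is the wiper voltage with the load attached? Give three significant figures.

The wiper splits the pot into (1−α)R = 7.092 kΩ above and αR = 4.908 kΩ below.
Lower section ‖ load = 4.774 kΩ.
V_wiper = 14.4 × 4.774/(7.092 + 4.774) = 5.79 V.

V ≈ 5.79 V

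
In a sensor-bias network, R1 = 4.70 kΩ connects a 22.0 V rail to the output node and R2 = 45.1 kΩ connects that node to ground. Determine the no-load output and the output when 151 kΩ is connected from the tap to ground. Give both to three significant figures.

Unloaded: 19.9 V; loaded: 19.4 V

Open-circuit: V = 22.0 × 45.1/(4.70 + 45.1) = 19.9 V.
With the load, R2 becomes R2‖R_L = 34.73 kΩ, so V = 22.0 × 34.73/39.43 = 19.4 V.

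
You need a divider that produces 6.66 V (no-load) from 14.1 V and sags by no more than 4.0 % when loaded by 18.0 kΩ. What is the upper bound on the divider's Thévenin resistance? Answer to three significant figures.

Loading drop = R_th/(R_th + R_L) ≤ 0.0400, so R_th ≤ R_L · ε/(1−ε) = 18.0 kΩ × 0.0400/0.9600 = 750 Ω.
(Any R1, R2 with R2/(R1+R2) = 0.472 and R1‖R2 ≤ 750 Ω will meet the spec.)

R_th ≤ 750 Ω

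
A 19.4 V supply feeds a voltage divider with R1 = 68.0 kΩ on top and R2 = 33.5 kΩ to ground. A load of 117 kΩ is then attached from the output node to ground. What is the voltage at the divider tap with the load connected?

The load sits in parallel with R2: R2‖R_L = (33.5 × 117) / (33.5 + 117) = 26.04 kΩ.
V_out = 19.4 × 26.04 / (68.0 + 26.04) = 19.4 × 26.04/94.04 = 5.37 V.
(Unloaded it would have been 6.40 V.)

V_out ≈ 5.37 V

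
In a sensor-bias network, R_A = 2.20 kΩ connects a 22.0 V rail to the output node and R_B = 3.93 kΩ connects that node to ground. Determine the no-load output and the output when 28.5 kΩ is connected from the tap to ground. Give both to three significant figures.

Unloaded: 14.1 V; loaded: 13.4 V

Open-circuit: V = 22.0 × 3.93/(2.20 + 3.93) = 14.1 V.
With the load, R_B becomes R_B‖R_L = 3.454 kΩ, so V = 22.0 × 3.454/5.654 = 13.4 V.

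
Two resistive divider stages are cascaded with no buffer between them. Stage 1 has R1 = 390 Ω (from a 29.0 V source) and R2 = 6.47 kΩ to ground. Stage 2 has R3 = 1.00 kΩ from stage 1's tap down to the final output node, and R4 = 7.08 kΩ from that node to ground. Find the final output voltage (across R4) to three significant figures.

Stage 2 presents R3+R4 = 8080 Ω as a load on stage 1's tap.
Stage 1's lower leg becomes R2‖(R3+R4) = 3593 Ω, so V_mid = 29.0 × 3593/3983 = 26.16 V.
Stage 2 is itself unloaded: V_out = V_mid × R4/(R3+R4) = 26.16 × 7080/8080 = 22.9 V.

V_out ≈ 22.9 V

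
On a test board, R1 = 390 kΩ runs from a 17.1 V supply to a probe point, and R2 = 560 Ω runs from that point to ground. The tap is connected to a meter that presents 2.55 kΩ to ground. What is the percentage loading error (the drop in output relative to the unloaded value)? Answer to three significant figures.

Unloaded V = 17.1 × 560/390600 = 0.02452 V.
Loaded: R2‖R_L = 459.2 Ω, giving V = 17.1 × 459.2/390500 = 0.02011 V.
Drop = (0.02452 − 0.02011) / 0.02452 = 18.0 %.

18.0 %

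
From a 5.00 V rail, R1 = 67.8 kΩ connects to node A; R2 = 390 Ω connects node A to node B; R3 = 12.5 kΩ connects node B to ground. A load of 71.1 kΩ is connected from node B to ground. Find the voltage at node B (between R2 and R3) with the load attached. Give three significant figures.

At node B, R3 is in parallel with the load: R3‖R_L = 10630 Ω.
Below node A the resistance is R2 + (R3‖R_L) = 11020 Ω, so V_A = 5.00 × 11020/78820 = 0.6991 V.
Then V_B = V_A × (R3‖R_L)/(R2 + R3‖R_L) = 0.6991 × 10630/11020 = 0.674 V.

V ≈ 0.674 V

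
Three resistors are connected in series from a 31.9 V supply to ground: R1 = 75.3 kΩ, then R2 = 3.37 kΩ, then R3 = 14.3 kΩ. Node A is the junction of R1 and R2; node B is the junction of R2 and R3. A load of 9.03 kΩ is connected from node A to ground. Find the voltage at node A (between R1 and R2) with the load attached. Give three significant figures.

V ≈ 2.35 V

Below node A the series string R2+R3 = 17.67 kΩ sits in parallel with the 9.03 kΩ load: 5.976 kΩ.
V_A = 31.9 × 5.976/(75.3 + 5.976) = 2.35 V.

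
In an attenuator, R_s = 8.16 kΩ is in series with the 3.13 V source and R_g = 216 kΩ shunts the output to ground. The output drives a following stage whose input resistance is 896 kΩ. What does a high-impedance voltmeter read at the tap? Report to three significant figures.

The load sits in parallel with R_g: R_g‖R_L = (216 × 896) / (216 + 896) = 174.0 kΩ.
V_out = 3.13 × 174.0 / (8.16 + 174.0) = 3.13 × 174.0/182.2 = 2.99 V.
(Unloaded it would have been 3.02 V.)

V_out ≈ 2.99 V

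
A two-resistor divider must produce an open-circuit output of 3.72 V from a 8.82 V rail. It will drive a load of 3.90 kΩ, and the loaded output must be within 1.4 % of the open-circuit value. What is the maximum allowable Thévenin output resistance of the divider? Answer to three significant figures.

Loading drop = R_th/(R_th + R_L) ≤ 0.0140, so R_th ≤ R_L · ε/(1−ε) = 3.90 kΩ × 0.0140/0.9860 = 55.4 Ω.

R_th ≤ 55.4 Ω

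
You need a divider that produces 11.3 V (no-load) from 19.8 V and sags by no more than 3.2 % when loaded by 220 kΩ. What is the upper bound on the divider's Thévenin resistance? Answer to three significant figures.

R_th ≤ 7.27 kΩ

Loading drop = R_th/(R_th + R_L) ≤ 0.0320, so R_th ≤ R_L · ε/(1−ε) = 220 kΩ × 0.0320/0.9680 = 7.27 kΩ.
(Any R1, R2 with R2/(R1+R2) = 0.571 and R1‖R2 ≤ 7.27 kΩ will meet the spec.)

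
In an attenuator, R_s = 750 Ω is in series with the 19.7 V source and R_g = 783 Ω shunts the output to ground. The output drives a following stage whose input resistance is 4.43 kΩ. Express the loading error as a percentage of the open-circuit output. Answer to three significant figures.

7.96 %

The divider's output (Thévenin) resistance is R_s‖R_g = 383.1 Ω.
Fractional drop under load = R_th/(R_th + R_L) = 383.1 / (383.1 + 4430) = 0.07959.
So the output falls by 7.96 %.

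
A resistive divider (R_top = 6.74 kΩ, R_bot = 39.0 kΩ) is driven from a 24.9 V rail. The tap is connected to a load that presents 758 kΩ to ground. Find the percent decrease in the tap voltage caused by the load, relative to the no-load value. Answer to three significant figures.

The divider's output (Thévenin) resistance is R_top‖R_bot = 5.747 kΩ.
Fractional drop under load = R_th/(R_th + R_L) = 5.747 / (5.747 + 758) = 0.007525.
So the output falls by 0.752 %.

0.752 %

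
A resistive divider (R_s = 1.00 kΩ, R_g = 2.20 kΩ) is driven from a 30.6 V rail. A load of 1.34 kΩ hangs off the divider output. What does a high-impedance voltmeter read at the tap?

V_out ≈ 13.9 V

The load sits in parallel with R_g: R_g‖R_L = (2.20 × 1.34) / (2.20 + 1.34) = 0.8328 kΩ.
V_out = 30.6 × 0.8328 / (1.00 + 0.8328) = 30.6 × 0.8328/1.833 = 13.9 V.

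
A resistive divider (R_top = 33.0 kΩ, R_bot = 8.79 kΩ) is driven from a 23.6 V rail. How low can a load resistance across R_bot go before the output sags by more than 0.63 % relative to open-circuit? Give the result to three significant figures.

Output resistance R_th = R_top‖R_bot = (33.0 × 8.79)/41.79 = 6.941 kΩ.
The fractional drop is R_th/(R_th + R_L); requiring this ≤ 0.00630 gives R_L ≥ R_th(1/0.00630 − 1) = 6.941 × 157.7 = 1.09 MΩ.

R_L(min) ≈ 1.09 MΩ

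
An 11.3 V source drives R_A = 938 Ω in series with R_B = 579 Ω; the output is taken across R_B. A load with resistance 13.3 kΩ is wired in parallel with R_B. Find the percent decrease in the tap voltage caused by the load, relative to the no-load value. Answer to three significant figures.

2.62 %

The divider's output (Thévenin) resistance is R_A‖R_B = 358.0 Ω.
Fractional drop under load = R_th/(R_th + R_L) = 358.0 / (358.0 + 13300) = 0.02621.
So the output falls by 2.62 %.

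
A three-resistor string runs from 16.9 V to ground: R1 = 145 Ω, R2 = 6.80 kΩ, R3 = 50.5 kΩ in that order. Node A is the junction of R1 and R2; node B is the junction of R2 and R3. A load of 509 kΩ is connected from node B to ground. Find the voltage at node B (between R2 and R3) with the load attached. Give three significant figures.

At node B, R3 is in parallel with the load: R3‖R_L = 45940 Ω.
Below node A the resistance is R2 + (R3‖R_L) = 52740 Ω, so V_A = 16.9 × 52740/52890 = 16.85 V.
Then V_B = V_A × (R3‖R_L)/(R2 + R3‖R_L) = 16.85 × 45940/52740 = 14.7 V.

V ≈ 14.7 V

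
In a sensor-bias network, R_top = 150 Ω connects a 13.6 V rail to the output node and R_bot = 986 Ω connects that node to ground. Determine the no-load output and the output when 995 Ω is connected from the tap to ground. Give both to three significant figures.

Unloaded: 11.8 V; loaded: 10.4 V

Open-circuit: V = 13.6 × 986/(150 + 986) = 11.8 V.
With the load, R_bot becomes R_bot‖R_L = 495.2 Ω, so V = 13.6 × 495.2/645.2 = 10.4 V.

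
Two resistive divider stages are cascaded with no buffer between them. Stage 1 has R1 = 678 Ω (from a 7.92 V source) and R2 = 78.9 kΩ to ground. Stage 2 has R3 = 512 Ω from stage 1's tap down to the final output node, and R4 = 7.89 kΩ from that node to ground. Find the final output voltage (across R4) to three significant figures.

Stage 2 presents R3+R4 = 8402 Ω as a load on stage 1's tap.
Stage 1's lower leg becomes R2‖(R3+R4) = 7593 Ω, so V_mid = 7.92 × 7593/8271 = 7.271 V.
Stage 2 is itself unloaded: V_out = V_mid × R4/(R3+R4) = 7.271 × 7890/8402 = 6.83 V.

V_out ≈ 6.83 V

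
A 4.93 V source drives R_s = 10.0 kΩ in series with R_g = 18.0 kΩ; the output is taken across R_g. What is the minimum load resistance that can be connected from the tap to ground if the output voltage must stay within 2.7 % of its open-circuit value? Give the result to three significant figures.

Output resistance R_th = R_s‖R_g = (10.0 × 18.0)/28.00 = 6.429 kΩ.
The fractional drop is R_th/(R_th + R_L); requiring this ≤ 0.0270 gives R_L ≥ R_th(1/0.0270 − 1) = 6.429 × 36.04 = 232 kΩ.

R_L(min) ≈ 232 kΩ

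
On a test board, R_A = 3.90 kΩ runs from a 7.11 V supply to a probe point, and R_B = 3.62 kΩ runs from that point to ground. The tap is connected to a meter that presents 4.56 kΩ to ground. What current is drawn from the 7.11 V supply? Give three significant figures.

R_B‖R_L = 2.018 kΩ, so the source sees R_A + R_B‖R_L = 5.918 kΩ.
I = 7.11 V / 5.918 kΩ = 1.20 mA.

I ≈ 1.20 mA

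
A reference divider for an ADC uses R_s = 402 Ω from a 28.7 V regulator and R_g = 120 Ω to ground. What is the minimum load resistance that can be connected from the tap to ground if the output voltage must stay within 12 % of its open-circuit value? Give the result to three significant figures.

R_L(min) ≈ 678 Ω

Output resistance R_th = R_s‖R_g = (402 × 120)/522.0 = 92.41 Ω.
The fractional drop is R_th/(R_th + R_L); requiring this ≤ 0.120 gives R_L ≥ R_th(1/0.120 − 1) = 92.41 × 7.333 = 678 Ω.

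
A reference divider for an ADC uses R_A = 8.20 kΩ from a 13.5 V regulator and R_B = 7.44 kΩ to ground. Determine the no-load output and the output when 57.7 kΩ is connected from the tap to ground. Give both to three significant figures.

Unloaded: 6.42 V; loaded: 6.02 V

Open-circuit: V = 13.5 × 7.44/(8.20 + 7.44) = 6.42 V.
With the load, R_B becomes R_B‖R_L = 6.590 kΩ, so V = 13.5 × 6.590/14.79 = 6.02 V.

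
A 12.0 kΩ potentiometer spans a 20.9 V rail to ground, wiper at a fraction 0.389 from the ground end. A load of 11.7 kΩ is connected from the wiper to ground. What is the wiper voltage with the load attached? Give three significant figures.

V ≈ 6.54 V

The wiper splits the pot into (1−α)R = 7.332 kΩ above and αR = 4.668 kΩ below.
Lower section ‖ load = 3.337 kΩ.
V_wiper = 20.9 × 3.337/(7.332 + 3.337) = 6.54 V.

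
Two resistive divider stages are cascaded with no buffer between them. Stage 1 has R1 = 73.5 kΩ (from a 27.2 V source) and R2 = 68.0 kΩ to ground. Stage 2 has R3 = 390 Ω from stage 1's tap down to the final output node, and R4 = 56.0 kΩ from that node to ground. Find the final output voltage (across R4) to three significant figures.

Stage 2 presents R3+R4 = 56390 Ω as a load on stage 1's tap.
Stage 1's lower leg becomes R2‖(R3+R4) = 30830 Ω, so V_mid = 27.2 × 30830/104300 = 8.037 V.
Stage 2 is itself unloaded: V_out = V_mid × R4/(R3+R4) = 8.037 × 56000/56390 = 7.98 V.

V_out ≈ 7.98 V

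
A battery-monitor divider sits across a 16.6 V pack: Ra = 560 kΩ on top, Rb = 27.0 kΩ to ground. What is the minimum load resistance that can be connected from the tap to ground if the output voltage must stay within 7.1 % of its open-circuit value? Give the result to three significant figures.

Output resistance R_th = Ra‖Rb = (560 × 27.0)/587.0 = 25.76 kΩ.
The fractional drop is R_th/(R_th + R_L); requiring this ≤ 0.0710 gives R_L ≥ R_th(1/0.0710 − 1) = 25.76 × 13.08 = 337 kΩ.

R_L(min) ≈ 337 kΩ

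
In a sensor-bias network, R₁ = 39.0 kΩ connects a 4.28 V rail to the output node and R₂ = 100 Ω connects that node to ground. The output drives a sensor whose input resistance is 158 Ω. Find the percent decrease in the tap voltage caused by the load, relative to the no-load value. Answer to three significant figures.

38.7 %

Unloaded V = 4.28 × 100/39100 = 0.01095 V.
Loaded: R₂‖R_L = 61.24 Ω, giving V = 4.28 × 61.24/39060 = 0.006710 V.
Drop = (0.01095 − 0.006710) / 0.01095 = 38.7 %.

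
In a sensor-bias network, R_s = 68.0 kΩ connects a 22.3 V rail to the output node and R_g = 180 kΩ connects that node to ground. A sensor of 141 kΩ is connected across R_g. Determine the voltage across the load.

The load sits in parallel with R_g: R_g‖R_L = (180 × 141) / (180 + 141) = 79.07 kΩ.
V_out = 22.3 × 79.07 / (68.0 + 79.07) = 22.3 × 79.07/147.1 = 12.0 V.

V_out ≈ 12.0 V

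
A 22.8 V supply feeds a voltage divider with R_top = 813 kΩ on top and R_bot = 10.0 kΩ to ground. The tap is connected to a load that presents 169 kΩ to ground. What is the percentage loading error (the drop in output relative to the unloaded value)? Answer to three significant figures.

5.52 %

The divider's output (Thévenin) resistance is R_top‖R_bot = 9.878 kΩ.
Fractional drop under load = R_th/(R_th + R_L) = 9.878 / (9.878 + 169) = 0.05522.
So the output falls by 5.52 %.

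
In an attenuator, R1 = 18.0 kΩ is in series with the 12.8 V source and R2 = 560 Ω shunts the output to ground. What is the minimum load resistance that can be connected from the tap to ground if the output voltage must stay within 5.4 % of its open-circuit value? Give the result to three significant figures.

R_L(min) ≈ 9.51 kΩ

Output resistance R_th = R1‖R2 = (18000 × 560)/18560 = 543.1 Ω.
The fractional drop is R_th/(R_th + R_L); requiring this ≤ 0.0540 gives R_L ≥ R_th(1/0.0540 − 1) = 543.1 × 17.52 = 9.51 kΩ.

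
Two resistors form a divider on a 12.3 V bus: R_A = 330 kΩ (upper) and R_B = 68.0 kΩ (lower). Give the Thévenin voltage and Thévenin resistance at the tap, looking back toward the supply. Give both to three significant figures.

V_th = 2.10 V, R_th = 56.4 kΩ

V_th is the open-circuit tap voltage: 12.3 × 68.0/(330 + 68.0) = 2.10 V.
With the supply zeroed, R_A and R_B appear in parallel from the tap: R_th = R_A‖R_B = (330 × 68.0)/398.0 = 56.4 kΩ.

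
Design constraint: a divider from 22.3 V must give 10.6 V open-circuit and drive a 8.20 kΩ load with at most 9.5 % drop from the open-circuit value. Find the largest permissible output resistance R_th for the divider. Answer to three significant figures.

R_th ≤ 861 Ω

Loading drop = R_th/(R_th + R_L) ≤ 0.0950, so R_th ≤ R_L · ε/(1−ε) = 8.20 kΩ × 0.0950/0.9050 = 861 Ω.
(Any R1, R2 with R2/(R1+R2) = 0.475 and R1‖R2 ≤ 861 Ω will meet the spec.)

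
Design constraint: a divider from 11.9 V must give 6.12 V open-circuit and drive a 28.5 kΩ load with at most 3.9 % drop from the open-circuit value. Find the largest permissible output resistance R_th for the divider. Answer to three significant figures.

Loading drop = R_th/(R_th + R_L) ≤ 0.0390, so R_th ≤ R_L · ε/(1−ε) = 28.5 kΩ × 0.0390/0.9610 = 1.16 kΩ.

R_th ≤ 1.16 kΩ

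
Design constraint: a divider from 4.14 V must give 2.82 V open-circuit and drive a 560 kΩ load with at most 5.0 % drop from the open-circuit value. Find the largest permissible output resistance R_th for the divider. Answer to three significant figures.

R_th ≤ 29.5 kΩ

Loading drop = R_th/(R_th + R_L) ≤ 0.0500, so R_th ≤ R_L · ε/(1−ε) = 560 kΩ × 0.0500/0.9500 = 29.5 kΩ.
(Any R1, R2 with R2/(R1+R2) = 0.681 and R1‖R2 ≤ 29.5 kΩ will meet the spec.)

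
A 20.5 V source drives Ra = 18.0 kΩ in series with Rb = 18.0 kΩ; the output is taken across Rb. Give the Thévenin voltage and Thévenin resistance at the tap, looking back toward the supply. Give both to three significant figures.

V_th is the open-circuit tap voltage: 20.5 × 18.0/(18.0 + 18.0) = 10.2 V.
With the supply zeroed, Ra and Rb appear in parallel from the tap: R_th = Ra‖Rb = (18.0 × 18.0)/36.00 = 9.00 kΩ.

V_th = 10.2 V, R_th = 9.00 kΩ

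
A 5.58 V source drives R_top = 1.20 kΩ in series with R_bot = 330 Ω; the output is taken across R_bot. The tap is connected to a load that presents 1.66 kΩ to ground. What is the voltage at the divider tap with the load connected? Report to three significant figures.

V_out ≈ 1.04 V

The load sits in parallel with R_bot: R_bot‖R_L = (330 × 1660) / (330 + 1660) = 275.3 Ω.
V_out = 5.58 × 275.3 / (1200 + 275.3) = 5.58 × 275.3/1475 = 1.04 V.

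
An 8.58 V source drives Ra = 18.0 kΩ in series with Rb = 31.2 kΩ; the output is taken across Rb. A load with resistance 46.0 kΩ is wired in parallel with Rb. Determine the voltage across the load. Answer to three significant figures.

The load sits in parallel with Rb: Rb‖R_L = (31.2 × 46.0) / (31.2 + 46.0) = 18.59 kΩ.
V_out = 8.58 × 18.59 / (18.0 + 18.59) = 8.58 × 18.59/36.59 = 4.36 V.

V_out ≈ 4.36 V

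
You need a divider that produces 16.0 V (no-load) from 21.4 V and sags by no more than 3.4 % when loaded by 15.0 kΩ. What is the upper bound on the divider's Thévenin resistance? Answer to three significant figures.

R_th ≤ 528 Ω

Loading drop = R_th/(R_th + R_L) ≤ 0.0340, so R_th ≤ R_L · ε/(1−ε) = 15.0 kΩ × 0.0340/0.9660 = 528 Ω.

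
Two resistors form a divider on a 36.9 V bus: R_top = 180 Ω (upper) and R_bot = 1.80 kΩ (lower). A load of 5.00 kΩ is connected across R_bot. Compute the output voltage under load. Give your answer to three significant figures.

The load sits in parallel with R_bot: R_bot‖R_L = (1800 × 5000) / (1800 + 5000) = 1324 Ω.
V_out = 36.9 × 1324 / (180 + 1324) = 36.9 × 1324/1504 = 32.5 V.

V_out ≈ 32.5 V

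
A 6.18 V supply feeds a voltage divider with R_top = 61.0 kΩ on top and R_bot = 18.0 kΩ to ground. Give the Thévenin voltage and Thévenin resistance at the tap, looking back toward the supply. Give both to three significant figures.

V_th is the open-circuit tap voltage: 6.18 × 18.0/(61.0 + 18.0) = 1.41 V.
With the supply zeroed, R_top and R_bot appear in parallel from the tap: R_th = R_top‖R_bot = (61.0 × 18.0)/79.00 = 13.9 kΩ.

V_th = 1.41 V, R_th = 13.9 kΩ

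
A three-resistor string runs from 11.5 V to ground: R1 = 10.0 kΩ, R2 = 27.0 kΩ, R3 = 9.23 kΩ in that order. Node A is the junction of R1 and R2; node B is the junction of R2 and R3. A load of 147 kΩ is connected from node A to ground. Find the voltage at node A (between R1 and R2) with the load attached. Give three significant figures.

V ≈ 8.56 V

Below node A the series string R2+R3 = 36.23 kΩ sits in parallel with the 147 kΩ load: 29.07 kΩ.
V_A = 11.5 × 29.07/(10.0 + 29.07) = 8.56 V.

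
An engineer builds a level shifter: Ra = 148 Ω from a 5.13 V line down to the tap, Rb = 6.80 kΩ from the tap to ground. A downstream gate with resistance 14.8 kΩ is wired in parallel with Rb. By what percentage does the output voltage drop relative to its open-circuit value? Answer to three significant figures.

0.969 %

The divider's output (Thévenin) resistance is Ra‖Rb = 144.8 Ω.
Fractional drop under load = R_th/(R_th + R_L) = 144.8 / (144.8 + 14800) = 0.009692.
So the output falls by 0.969 %.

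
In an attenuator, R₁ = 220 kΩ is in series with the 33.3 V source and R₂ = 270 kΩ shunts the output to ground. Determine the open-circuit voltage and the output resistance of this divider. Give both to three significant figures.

V_th = 18.3 V, R_th = 121 kΩ

V_th is the open-circuit tap voltage: 33.3 × 270/(220 + 270) = 18.3 V.
With the supply zeroed, R₁ and R₂ appear in parallel from the tap: R_th = R₁‖R₂ = (220 × 270)/490.0 = 121 kΩ.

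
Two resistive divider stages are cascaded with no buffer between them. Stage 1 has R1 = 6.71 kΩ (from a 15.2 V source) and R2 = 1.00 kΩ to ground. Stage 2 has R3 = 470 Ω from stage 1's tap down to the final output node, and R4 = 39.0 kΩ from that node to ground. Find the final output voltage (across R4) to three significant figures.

V_out ≈ 1.91 V

Stage 2 presents R3+R4 = 39470 Ω as a load on stage 1's tap.
Stage 1's lower leg becomes R2‖(R3+R4) = 975.3 Ω, so V_mid = 15.2 × 975.3/7685 = 1.929 V.
Stage 2 is itself unloaded: V_out = V_mid × R4/(R3+R4) = 1.929 × 39000/39470 = 1.91 V.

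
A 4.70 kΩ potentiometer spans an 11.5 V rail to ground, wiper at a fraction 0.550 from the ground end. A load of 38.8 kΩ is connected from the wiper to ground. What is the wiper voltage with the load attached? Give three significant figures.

The wiper splits the pot into (1−α)R = 2.115 kΩ above and αR = 2.585 kΩ below.
Lower section ‖ load = 2.424 kΩ.
V_wiper = 11.5 × 2.424/(2.115 + 2.424) = 6.14 V.

V ≈ 6.14 V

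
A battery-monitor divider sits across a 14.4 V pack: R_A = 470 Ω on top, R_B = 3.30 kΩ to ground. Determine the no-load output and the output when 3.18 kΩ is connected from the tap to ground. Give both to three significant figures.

Open-circuit: V = 14.4 × 3300/(470 + 3300) = 12.6 V.
With the load, R_B becomes R_B‖R_L = 1619 Ω, so V = 14.4 × 1619/2089 = 11.2 V.

Unloaded: 12.6 V; loaded: 11.2 V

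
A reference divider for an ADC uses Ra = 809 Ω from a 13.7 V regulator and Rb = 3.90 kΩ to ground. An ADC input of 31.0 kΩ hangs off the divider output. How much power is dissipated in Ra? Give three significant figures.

Total resistance from the source is Ra + (Rb‖R_L) = 4273 Ω, so I = 13.7/4273 Ω = 3.206 mA.
P = I²·Ra = (3.206 mA)² × 809 Ω = 8.32 mW.

P ≈ 8.32 mW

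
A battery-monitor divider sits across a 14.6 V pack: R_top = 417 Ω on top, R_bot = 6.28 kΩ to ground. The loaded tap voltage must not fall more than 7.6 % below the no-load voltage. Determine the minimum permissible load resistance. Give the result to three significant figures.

Output resistance R_th = R_top‖R_bot = (417 × 6280)/6697 = 391.0 Ω.
The fractional drop is R_th/(R_th + R_L); requiring this ≤ 0.0760 gives R_L ≥ R_th(1/0.0760 − 1) = 391.0 × 12.16 = 4.75 kΩ.

R_L(min) ≈ 4.75 kΩ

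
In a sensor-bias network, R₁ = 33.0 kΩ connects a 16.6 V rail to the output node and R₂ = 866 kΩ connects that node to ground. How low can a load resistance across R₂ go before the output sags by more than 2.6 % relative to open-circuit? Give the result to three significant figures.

Output resistance R_th = R₁‖R₂ = (33.0 × 866)/899.0 = 31.79 kΩ.
The fractional drop is R_th/(R_th + R_L); requiring this ≤ 0.0260 gives R_L ≥ R_th(1/0.0260 − 1) = 31.79 × 37.46 = 1.19 MΩ.

R_L(min) ≈ 1.19 MΩ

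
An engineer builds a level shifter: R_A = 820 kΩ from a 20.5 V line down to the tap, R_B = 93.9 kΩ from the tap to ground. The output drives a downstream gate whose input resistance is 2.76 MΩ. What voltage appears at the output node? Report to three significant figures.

The load sits in parallel with R_B: R_B‖R_L = (93.9 × 2760) / (93.9 + 2760) = 90.81 kΩ.
V_out = 20.5 × 90.81 / (820 + 90.81) = 20.5 × 90.81/910.8 = 2.04 V.

V_out ≈ 2.04 V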